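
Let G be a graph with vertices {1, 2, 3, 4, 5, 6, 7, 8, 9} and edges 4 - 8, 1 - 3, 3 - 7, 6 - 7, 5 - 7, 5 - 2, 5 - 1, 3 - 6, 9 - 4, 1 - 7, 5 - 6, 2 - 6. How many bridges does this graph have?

The edges on the cycle 5-1-3-7-6-5 are not bridges since each lies on that cycle.
But removing 9 - 4 disconnects 9 from 4; removing 8 - 4 disconnects 8 from 4 — these are bridges.
That makes 2 bridges.

2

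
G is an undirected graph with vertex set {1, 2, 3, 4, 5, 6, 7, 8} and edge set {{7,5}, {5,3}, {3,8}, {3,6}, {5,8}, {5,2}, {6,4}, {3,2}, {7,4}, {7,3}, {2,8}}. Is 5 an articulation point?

Deleting 5 leaves 2 components (was 2), so 5 is not a cut vertex.

No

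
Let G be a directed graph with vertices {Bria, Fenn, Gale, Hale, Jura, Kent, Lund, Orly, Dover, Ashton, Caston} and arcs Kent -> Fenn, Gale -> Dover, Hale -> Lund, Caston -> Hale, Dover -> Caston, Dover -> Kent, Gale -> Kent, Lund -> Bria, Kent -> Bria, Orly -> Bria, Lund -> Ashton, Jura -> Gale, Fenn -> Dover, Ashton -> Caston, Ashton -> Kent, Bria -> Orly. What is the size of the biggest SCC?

7

{Fenn, Hale, Kent, Lund, Dover, Ashton, Caston} are all mutually reachable — one SCC of size 7.
{Bria, Orly} are all mutually reachable — one SCC of size 2.
{Gale} is an SCC by itself.
{Jura} is an SCC by itself.
The largest has 7 vertices.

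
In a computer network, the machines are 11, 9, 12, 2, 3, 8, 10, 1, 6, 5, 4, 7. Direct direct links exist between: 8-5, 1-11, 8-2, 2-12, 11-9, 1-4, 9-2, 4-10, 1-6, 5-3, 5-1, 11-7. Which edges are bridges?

1-4, 1-6, 10-4, 11-7, 12-2, 3-5

The edges on the cycle 8-5-1-11-9-2-8 are not bridges since each lies on that cycle.
But removing 11-7 disconnects 11 from 7; removing 3-5 disconnects 3 from 5; removing 4-10 disconnects 4 from 10; removing 12-2 disconnects 12 from 2 — these are bridges.
In total 6 edges are bridges.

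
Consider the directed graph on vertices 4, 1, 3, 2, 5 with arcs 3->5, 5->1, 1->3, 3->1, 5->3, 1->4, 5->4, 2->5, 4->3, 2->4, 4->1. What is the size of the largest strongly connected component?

4

{1, 3, 4, 5} are all mutually reachable — one SCC of size 4.
{2} is an SCC by itself.
The largest has 4 vertices.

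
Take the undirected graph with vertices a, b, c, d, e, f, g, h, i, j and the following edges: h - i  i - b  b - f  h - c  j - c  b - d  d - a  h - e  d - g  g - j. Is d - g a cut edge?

No

After removing d - g, the path d-b-i-h-c-j-g still connects them, so the edge is not a bridge.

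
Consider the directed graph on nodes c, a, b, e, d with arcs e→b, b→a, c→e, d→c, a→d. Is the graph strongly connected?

Yes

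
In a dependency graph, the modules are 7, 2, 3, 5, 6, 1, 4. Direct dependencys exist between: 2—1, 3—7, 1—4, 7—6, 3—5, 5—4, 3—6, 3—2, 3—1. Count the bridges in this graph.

0

The edges on the cycle 3-7-6-3 are not bridges since each lies on that cycle.
Every edge lies on some cycle, so there are no bridges.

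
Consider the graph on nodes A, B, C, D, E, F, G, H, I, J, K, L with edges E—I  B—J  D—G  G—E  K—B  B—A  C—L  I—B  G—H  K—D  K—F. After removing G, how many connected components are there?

3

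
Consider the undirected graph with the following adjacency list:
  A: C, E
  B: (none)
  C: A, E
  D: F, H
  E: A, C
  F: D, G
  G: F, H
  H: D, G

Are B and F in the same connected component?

The component containing B is {B}, and F is not in it.

No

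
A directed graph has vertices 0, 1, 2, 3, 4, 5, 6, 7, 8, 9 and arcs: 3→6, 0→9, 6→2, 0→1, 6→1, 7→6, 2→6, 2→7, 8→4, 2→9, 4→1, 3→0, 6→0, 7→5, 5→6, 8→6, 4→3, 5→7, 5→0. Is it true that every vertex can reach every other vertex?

No

There is no directed path from 5 to 8, so the graph is not strongly connected.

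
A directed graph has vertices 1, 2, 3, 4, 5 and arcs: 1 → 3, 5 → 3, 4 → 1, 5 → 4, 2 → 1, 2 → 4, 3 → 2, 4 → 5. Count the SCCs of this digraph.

1

{1, 2, 3, 4, 5} are all mutually reachable — one SCC of size 5.
That gives 1 strongly connected component.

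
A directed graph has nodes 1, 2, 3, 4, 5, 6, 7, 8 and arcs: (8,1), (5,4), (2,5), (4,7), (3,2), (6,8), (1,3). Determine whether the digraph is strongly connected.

No

There is no directed path from 4 to 6, so the graph is not strongly connected.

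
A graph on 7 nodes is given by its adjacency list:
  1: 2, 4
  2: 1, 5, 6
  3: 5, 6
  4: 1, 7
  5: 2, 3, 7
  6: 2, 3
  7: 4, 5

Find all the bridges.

none

The edges on the cycle 5-2-1-4-7-5 are not bridges since each lies on that cycle.
Every edge lies on some cycle, so there are no bridges.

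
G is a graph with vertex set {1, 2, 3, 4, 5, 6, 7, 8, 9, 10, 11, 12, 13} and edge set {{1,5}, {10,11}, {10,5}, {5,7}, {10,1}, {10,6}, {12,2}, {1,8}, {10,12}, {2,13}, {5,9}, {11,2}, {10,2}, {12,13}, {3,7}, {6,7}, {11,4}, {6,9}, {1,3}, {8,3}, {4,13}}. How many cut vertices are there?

Removing 10 increases the component count from 1 to 2, so 10 is a cut vertex.
By contrast removing 11 leaves 1 component; it is not a cut vertex. No other vertex is a cut vertex either.

1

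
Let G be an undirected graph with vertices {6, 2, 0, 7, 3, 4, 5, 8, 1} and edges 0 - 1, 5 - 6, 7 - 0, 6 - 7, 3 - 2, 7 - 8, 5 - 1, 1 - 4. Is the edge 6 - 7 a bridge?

No

After removing 6 - 7, the path 6-5-1-0-7 still connects them, so the edge is not a bridge.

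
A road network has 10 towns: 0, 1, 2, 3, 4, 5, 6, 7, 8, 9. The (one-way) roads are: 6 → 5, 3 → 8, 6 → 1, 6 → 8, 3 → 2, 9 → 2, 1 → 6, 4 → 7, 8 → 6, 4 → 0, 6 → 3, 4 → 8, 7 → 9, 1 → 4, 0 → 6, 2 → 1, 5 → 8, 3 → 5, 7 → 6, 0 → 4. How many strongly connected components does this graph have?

{0, 1, 2, 3, 4, 5, 6, 7, 8, 9} are all mutually reachable — one SCC of size 10.
That gives 1 strongly connected component.

1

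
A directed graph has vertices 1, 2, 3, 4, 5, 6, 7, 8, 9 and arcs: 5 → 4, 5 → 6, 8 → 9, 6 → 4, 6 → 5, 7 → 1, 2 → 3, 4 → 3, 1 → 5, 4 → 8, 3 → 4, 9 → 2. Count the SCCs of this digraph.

{2, 3, 4, 8, 9} are all mutually reachable — one SCC of size 5.
{5, 6} are all mutually reachable — one SCC of size 2.
{1} is an SCC by itself.
{7} is an SCC by itself.
That gives 4 strongly connected components.

4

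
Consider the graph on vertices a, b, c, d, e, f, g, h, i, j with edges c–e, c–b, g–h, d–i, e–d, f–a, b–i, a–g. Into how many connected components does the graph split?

j is isolated — a component by itself.
Starting from a we can reach a, f, g, h. That is one component of size 4.
Starting from b we can reach b, c, d, e, i. That is one component of size 5.
Total: 3 components.

3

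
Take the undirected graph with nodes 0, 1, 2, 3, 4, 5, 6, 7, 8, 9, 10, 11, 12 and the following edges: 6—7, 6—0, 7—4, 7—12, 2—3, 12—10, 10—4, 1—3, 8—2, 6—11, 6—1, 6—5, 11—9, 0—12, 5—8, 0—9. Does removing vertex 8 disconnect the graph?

No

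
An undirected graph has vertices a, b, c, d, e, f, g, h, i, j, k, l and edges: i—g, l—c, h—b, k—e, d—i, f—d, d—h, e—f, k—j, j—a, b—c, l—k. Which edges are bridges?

a-j, d-i, g-i, j-k

The edges on the cycle l-k-e-f-d-h-b-c-l are not bridges since each lies on that cycle.
But removing i—d disconnects i from d; removing j—k disconnects j from k; removing j—a disconnects j from a; removing i—g disconnects i from g — these are bridges.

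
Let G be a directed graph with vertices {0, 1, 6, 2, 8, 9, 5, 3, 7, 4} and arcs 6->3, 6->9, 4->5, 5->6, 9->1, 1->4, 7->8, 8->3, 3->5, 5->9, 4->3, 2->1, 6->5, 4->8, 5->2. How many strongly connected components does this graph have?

3

{1, 2, 3, 4, 5, 6, 8, 9} are all mutually reachable — one SCC of size 8.
{0} is an SCC by itself.
{7} is an SCC by itself.
That gives 3 strongly connected components.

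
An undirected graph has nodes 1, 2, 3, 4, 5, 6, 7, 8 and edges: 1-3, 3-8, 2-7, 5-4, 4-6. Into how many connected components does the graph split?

Starting from 2 we can reach 2, 7. That is one component of size 2.
Starting from 1 we can reach 1, 3, 8. That is one component of size 3.
Starting from 4 we can reach 4, 5, 6. That is one component of size 3.
Total: 3 components.

3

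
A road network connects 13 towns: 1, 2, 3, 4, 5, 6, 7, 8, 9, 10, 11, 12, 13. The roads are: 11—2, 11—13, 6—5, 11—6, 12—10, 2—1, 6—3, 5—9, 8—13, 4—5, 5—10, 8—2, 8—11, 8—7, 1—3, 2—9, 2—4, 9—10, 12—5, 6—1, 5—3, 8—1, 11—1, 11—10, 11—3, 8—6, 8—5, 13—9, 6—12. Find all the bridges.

The edges on the cycle 11-2-4-5-3-6-11 are not bridges since each lies on that cycle.
But removing 7—8 disconnects 7 from 8 — this is a bridge.

7-8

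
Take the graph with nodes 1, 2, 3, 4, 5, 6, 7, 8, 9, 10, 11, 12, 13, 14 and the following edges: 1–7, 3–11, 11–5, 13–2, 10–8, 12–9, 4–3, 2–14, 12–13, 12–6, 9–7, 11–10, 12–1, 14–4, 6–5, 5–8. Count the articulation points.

1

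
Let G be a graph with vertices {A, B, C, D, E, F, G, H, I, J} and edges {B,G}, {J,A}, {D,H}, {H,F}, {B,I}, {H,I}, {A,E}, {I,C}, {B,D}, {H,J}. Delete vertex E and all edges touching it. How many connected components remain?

With E gone, the remaining components are: {A, B, C, D, F, G, H, I, J}.
That is 1 component.

1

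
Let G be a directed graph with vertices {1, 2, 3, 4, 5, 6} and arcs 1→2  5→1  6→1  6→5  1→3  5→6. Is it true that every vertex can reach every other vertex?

No

There is no directed path from 3 to 5, so the graph is not strongly connected.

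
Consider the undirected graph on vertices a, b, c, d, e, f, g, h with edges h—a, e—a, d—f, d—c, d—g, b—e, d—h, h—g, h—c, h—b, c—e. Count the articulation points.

Removing d increases the component count from 1 to 2, so d is a cut vertex.
By contrast removing a leaves 1 component; it is not a cut vertex. No other vertex is a cut vertex either.

1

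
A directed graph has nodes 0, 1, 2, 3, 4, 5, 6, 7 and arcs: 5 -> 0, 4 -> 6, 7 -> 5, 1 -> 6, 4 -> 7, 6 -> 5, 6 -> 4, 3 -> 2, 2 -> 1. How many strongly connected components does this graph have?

7

{4, 6} are all mutually reachable — one SCC of size 2.
{5} is an SCC by itself.
{3} is an SCC by itself.
{1} is an SCC by itself.
{0} is an SCC by itself.
(and 2 more singleton SCCs)
That gives 7 strongly connected components.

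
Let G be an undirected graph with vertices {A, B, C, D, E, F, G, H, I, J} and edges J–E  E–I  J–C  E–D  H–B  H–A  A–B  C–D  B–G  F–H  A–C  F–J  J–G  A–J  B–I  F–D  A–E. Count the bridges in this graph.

0

The edges on the cycle A-J-C-A are not bridges since each lies on that cycle.
Every edge lies on some cycle, so there are no bridges.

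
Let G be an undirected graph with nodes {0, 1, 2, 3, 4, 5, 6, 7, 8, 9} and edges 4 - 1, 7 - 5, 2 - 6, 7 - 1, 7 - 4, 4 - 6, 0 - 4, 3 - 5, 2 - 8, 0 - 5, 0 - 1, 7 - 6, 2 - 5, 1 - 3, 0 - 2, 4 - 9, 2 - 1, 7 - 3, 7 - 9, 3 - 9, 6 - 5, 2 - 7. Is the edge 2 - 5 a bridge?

After removing 2 - 5, the path 2-0-5 still connects them, so the edge is not a bridge.

No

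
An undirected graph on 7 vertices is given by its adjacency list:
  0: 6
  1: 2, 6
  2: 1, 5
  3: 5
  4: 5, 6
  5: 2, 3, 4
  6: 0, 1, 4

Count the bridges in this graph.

The edges on the cycle 5-2-1-6-4-5 are not bridges since each lies on that cycle.
But removing 6-0 disconnects 6 from 0; removing 5-3 disconnects 5 from 3 — these are bridges.
That makes 2 bridges.

2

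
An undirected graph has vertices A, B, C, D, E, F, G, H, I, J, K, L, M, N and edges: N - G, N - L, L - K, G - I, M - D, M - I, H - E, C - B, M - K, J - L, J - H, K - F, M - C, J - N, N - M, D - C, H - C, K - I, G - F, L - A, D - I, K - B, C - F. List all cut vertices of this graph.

H, L

Removing H increases the component count from 1 to 2, so H is a cut vertex.
Removing L increases the component count from 1 to 2, so L is a cut vertex.
By contrast removing J leaves 1 component; it is not a cut vertex. No other vertex is a cut vertex either.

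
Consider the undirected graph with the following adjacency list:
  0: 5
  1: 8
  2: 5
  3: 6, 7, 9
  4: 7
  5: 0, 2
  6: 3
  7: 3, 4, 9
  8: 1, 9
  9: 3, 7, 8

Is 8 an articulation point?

Yes

Deleting 8 raises the number of components from 2 to 3, so 8 is a cut vertex.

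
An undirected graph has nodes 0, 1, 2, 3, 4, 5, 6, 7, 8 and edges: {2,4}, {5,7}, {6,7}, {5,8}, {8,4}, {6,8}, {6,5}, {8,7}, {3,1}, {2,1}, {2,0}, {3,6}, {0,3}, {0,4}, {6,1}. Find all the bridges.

none

The edges on the cycle 0-3-6-5-8-4-0 are not bridges since each lies on that cycle.
Every edge lies on some cycle, so there are no bridges.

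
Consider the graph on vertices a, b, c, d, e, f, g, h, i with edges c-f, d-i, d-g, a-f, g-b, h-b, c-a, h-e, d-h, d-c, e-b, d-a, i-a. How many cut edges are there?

0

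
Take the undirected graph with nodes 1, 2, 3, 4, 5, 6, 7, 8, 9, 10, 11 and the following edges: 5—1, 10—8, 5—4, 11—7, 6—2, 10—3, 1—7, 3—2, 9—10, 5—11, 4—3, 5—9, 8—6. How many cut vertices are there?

1

Removing 5 increases the component count from 1 to 2, so 5 is a cut vertex.
By contrast removing 10 leaves 1 component; it is not a cut vertex. No other vertex is a cut vertex either.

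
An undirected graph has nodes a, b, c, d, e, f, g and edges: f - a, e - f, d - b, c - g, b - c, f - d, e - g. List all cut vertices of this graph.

Removing f increases the component count from 1 to 2, so f is a cut vertex.
By contrast removing c leaves 1 component; it is not a cut vertex. No other vertex is a cut vertex either.

f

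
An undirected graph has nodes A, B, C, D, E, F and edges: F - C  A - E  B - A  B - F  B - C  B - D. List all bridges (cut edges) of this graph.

The edges on the cycle B-F-C-B are not bridges since each lies on that cycle.
But removing A - E disconnects A from E; removing B - A disconnects B from A; removing D - B disconnects D from B — these are bridges.

A-B, A-E, B-D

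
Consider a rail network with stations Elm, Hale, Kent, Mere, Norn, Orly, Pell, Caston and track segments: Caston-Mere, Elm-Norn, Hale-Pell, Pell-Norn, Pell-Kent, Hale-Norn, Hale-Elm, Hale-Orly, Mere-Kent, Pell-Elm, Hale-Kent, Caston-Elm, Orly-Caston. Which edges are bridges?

none

The edges on the cycle Hale-Orly-Caston-Mere-Kent-Pell-Hale are not bridges since each lies on that cycle.
Every edge lies on some cycle, so there are no bridges.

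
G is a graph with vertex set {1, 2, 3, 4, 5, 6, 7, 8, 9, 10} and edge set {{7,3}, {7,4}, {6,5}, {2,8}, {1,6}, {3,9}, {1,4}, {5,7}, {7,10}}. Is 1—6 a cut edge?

After removing 1—6, the path 1-4-7-5-6 still connects them, so the edge is not a bridge.

No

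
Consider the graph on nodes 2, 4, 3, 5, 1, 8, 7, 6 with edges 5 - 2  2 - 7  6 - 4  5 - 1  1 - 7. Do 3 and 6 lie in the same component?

No

The component containing 3 is {3}, and 6 is not in it.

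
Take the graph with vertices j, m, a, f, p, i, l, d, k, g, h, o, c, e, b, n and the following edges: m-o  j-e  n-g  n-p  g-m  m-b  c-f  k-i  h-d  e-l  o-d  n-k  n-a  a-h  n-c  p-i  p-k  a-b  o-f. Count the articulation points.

2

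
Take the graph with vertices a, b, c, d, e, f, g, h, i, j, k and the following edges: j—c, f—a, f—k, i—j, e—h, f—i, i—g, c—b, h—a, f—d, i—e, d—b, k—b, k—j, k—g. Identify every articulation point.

Removing a, for instance, still leaves 1 component. No single vertex removal increases the component count — the graph has no articulation points.

none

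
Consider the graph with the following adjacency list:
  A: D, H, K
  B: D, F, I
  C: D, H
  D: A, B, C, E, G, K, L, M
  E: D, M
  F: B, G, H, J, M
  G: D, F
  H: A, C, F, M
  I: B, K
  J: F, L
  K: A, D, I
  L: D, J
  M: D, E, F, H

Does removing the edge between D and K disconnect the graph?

No

After removing D-K, the path D-A-K still connects them, so the edge is not a bridge.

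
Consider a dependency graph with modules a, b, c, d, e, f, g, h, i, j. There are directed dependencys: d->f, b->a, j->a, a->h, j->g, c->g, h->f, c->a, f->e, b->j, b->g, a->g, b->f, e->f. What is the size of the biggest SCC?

{e, f} are all mutually reachable — one SCC of size 2.
{j} is an SCC by itself.
{h} is an SCC by itself.
{c} is an SCC by itself.
{b} is an SCC by itself.
(and 4 more singleton SCCs)
The largest has 2 vertices.

2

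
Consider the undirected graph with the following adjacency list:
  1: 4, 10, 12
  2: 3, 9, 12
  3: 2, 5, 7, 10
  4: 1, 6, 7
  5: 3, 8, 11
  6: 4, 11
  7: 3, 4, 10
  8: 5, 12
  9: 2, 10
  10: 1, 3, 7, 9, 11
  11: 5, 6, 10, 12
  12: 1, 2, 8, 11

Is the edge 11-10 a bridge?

After removing 11-10, the path 11-5-3-10 still connects them, so the edge is not a bridge.

No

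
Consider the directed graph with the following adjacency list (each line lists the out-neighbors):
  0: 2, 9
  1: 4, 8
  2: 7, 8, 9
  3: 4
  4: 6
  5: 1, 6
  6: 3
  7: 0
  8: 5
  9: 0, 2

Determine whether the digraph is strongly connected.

No

There is no directed path from 5 to 0, so the graph is not strongly connected.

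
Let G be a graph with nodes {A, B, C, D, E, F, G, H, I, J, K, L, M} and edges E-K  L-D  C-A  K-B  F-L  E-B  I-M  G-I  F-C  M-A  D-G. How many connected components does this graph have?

J is isolated — a component by itself.
H is isolated — a component by itself.
Starting from B we can reach B, E, K. That is one component of size 3.
Starting from A we can reach A, C, D, F, G, I, L, M. That is one component of size 8.
Total: 4 components.

4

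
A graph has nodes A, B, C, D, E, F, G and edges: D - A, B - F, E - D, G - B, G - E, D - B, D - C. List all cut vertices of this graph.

B, D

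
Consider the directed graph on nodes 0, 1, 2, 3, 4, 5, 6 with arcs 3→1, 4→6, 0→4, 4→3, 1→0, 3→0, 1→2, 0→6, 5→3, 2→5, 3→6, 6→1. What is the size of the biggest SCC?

7

{0, 1, 2, 3, 4, 5, 6} are all mutually reachable — one SCC of size 7.
The largest has 7 vertices.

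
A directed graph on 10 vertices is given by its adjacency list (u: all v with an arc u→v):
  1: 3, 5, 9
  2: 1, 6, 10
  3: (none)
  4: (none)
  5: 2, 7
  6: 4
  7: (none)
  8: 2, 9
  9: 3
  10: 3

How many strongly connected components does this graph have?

8

{1, 2, 5} are all mutually reachable — one SCC of size 3.
{7} is an SCC by itself.
{8} is an SCC by itself.
{9} is an SCC by itself.
{10} is an SCC by itself.
(and 3 more singleton SCCs)
That gives 8 strongly connected components.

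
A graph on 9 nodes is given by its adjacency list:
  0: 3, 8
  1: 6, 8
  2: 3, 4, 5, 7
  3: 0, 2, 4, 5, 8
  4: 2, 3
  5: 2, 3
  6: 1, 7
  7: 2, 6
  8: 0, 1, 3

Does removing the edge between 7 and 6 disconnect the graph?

No

After removing 7-6, the path 7-2-3-8-1-6 still connects them, so the edge is not a bridge.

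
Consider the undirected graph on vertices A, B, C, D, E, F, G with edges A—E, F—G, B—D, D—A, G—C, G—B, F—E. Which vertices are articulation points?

Removing G increases the component count from 1 to 2, so G is a cut vertex.
By contrast removing E leaves 1 component; it is not a cut vertex. No other vertex is a cut vertex either.

G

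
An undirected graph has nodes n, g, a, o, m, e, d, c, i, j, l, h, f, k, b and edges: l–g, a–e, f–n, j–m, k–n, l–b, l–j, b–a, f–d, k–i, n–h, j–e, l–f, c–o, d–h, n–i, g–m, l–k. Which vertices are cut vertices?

Removing l increases the component count from 2 to 3, so l is a cut vertex.
By contrast removing j leaves 2 components; it is not a cut vertex. No other vertex is a cut vertex either.

l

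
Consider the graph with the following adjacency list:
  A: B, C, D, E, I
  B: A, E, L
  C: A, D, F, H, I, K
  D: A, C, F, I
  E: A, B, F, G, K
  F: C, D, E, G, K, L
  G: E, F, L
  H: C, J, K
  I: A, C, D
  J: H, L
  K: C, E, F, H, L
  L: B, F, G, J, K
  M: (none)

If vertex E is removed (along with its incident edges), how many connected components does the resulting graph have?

2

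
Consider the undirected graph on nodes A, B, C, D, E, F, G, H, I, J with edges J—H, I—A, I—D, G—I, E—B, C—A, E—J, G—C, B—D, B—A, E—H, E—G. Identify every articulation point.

Removing E increases the component count from 2 to 3, so E is a cut vertex.
By contrast removing H leaves 2 components; it is not a cut vertex. No other vertex is a cut vertex either.

E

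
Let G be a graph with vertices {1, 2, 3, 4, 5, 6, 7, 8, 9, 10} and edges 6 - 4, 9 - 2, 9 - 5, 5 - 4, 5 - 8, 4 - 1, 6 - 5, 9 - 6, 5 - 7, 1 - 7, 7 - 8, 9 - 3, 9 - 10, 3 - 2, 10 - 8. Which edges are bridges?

The edges on the cycle 9-3-2-9 are not bridges since each lies on that cycle.
Every edge lies on some cycle, so there are no bridges.

none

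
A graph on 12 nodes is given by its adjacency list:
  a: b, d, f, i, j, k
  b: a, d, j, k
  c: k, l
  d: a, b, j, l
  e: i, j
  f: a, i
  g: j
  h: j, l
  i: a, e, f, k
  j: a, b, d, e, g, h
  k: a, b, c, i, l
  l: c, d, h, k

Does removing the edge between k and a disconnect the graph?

After removing k-a, the path k-i-a still connects them, so the edge is not a bridge.

No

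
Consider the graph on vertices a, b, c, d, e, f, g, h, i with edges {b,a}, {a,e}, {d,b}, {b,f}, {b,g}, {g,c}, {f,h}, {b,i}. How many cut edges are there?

8

removing b - g disconnects b from g; removing e - a disconnects e from a; removing g - c disconnects g from c; removing d - b disconnects d from b — these are bridges.
In total 8 edges are bridges.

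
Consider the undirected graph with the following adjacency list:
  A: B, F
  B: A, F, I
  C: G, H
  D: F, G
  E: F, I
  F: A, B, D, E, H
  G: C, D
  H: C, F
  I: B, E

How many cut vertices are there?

1

Removing F increases the component count from 1 to 2, so F is a cut vertex.
By contrast removing H leaves 1 component; it is not a cut vertex. No other vertex is a cut vertex either.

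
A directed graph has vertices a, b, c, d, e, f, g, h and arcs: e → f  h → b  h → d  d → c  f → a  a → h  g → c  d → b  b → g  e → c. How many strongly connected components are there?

{f} is an SCC by itself.
{g} is an SCC by itself.
{b} is an SCC by itself.
{a} is an SCC by itself.
{h} is an SCC by itself.
(and 3 more singleton SCCs)
That gives 8 strongly connected components.

8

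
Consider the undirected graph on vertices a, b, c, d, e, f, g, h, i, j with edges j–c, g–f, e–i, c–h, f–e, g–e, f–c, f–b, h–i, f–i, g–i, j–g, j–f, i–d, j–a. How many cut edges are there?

3

The edges on the cycle j-g-e-f-j are not bridges since each lies on that cycle.
But removing i–d disconnects i from d; removing f–b disconnects f from b; removing a–j disconnects a from j — these are bridges.
That makes 3 bridges.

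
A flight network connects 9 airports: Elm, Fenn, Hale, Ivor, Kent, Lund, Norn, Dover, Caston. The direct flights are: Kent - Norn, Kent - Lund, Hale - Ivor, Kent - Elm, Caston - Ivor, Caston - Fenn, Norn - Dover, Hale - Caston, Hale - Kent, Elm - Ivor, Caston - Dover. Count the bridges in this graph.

2

The edges on the cycle Hale-Caston-Ivor-Elm-Kent-Hale are not bridges since each lies on that cycle.
But removing Fenn - Caston disconnects Fenn from Caston; removing Kent - Lund disconnects Kent from Lund — these are bridges.
That makes 2 bridges.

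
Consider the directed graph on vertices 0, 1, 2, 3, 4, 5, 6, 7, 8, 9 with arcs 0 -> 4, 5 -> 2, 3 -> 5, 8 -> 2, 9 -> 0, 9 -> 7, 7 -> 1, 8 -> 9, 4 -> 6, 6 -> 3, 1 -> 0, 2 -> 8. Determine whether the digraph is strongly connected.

From 4 we can reach every vertex (0, 1, 2, 3, 4, 5, 6, 7, 8, 9), and every vertex can reach 4 (0, 1, 2, 3, 4, 5, 6, 7, 8, 9). So the whole graph is one strongly connected component.

Yes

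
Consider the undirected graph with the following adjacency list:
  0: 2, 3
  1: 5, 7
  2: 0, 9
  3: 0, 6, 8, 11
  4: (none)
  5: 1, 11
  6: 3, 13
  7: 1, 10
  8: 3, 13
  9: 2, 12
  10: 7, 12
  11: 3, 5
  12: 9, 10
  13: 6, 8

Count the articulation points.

1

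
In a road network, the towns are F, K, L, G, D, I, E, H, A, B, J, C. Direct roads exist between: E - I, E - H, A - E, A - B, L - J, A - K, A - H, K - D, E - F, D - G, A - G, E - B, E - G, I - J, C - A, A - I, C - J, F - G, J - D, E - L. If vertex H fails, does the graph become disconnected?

No

Deleting H leaves 1 component (was 1) (its neighbors A, E remain connected to each other), so H is not a cut vertex.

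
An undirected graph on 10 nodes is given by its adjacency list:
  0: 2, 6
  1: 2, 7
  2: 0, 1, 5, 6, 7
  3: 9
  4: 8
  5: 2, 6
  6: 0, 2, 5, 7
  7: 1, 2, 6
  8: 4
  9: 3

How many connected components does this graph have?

Starting from 3 we can reach 3, 9. That is one component of size 2.
Starting from 4 we can reach 4, 8. That is one component of size 2.
Starting from 0 we can reach 0, 1, 2, 5, 6, 7. That is one component of size 6.
Total: 3 components.

3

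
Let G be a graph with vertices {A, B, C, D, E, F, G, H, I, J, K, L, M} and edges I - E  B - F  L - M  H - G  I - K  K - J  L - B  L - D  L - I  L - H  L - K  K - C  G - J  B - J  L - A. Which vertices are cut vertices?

Removing B increases the component count from 1 to 2, so B is a cut vertex.
Removing I increases the component count from 1 to 2, so I is a cut vertex.
Removing K increases the component count from 1 to 2, so K is a cut vertex.
Likewise L is a cut vertex.
By contrast removing E leaves 1 component; it is not a cut vertex. No other vertex is a cut vertex either.

B, I, K, L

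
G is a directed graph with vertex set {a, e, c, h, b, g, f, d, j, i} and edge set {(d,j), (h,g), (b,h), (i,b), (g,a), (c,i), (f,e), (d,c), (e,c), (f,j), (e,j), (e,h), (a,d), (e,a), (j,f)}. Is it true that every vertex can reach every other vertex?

From g we can reach every vertex (a, b, c, d, e, f, g, h, i, j), and every vertex can reach g (a, b, c, d, e, f, g, h, i, j). So the whole graph is one strongly connected component.

Yes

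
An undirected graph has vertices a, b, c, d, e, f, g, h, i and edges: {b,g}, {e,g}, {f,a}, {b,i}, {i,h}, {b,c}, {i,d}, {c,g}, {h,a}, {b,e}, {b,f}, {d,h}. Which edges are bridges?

none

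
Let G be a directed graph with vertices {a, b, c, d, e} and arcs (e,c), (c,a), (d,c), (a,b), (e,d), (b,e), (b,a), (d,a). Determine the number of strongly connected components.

1

{a, b, c, d, e} are all mutually reachable — one SCC of size 5.
That gives 1 strongly connected component.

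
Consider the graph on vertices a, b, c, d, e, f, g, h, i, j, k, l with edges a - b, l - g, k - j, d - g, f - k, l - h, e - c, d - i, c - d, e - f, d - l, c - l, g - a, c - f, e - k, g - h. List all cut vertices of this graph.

a, c, d, g, k

Removing a increases the component count from 1 to 2, so a is a cut vertex.
Removing c increases the component count from 1 to 2, so c is a cut vertex.
Removing d increases the component count from 1 to 2, so d is a cut vertex.
Likewise g, k are cut vertices.
By contrast removing h leaves 1 component; it is not a cut vertex. No other vertex is a cut vertex either.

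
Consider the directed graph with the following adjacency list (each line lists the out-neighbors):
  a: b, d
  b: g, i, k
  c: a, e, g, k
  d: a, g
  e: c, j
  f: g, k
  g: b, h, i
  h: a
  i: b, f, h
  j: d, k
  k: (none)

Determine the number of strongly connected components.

{a, b, d, f, g, h, i} are all mutually reachable — one SCC of size 7.
{c, e} are all mutually reachable — one SCC of size 2.
{j} is an SCC by itself.
{k} is an SCC by itself.
That gives 4 strongly connected components.

4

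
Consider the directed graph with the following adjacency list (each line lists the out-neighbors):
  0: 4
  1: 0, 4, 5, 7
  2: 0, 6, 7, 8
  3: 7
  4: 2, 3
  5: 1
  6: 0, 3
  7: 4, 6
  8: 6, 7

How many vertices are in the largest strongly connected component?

{0, 2, 3, 4, 6, 7, 8} are all mutually reachable — one SCC of size 7.
{1, 5} are all mutually reachable — one SCC of size 2.
The largest has 7 vertices.

7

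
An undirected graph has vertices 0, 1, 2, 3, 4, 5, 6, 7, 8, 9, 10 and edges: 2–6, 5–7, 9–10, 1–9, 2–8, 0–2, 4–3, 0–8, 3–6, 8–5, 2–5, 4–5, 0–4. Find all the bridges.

1-9, 10-9, 5-7

The edges on the cycle 0-4-3-6-2-0 are not bridges since each lies on that cycle.
But removing 1–9 disconnects 1 from 9; removing 5–7 disconnects 5 from 7; removing 9–10 disconnects 9 from 10 — these are bridges.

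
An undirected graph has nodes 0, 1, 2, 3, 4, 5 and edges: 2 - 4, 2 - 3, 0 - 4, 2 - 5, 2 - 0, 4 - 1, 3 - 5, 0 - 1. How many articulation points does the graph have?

Removing 2 increases the component count from 1 to 2, so 2 is a cut vertex.
By contrast removing 5 leaves 1 component; it is not a cut vertex. No other vertex is a cut vertex either.

1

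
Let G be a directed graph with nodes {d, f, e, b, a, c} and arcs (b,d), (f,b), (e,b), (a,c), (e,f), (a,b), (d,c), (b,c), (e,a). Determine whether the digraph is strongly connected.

There is no directed path from c to a, so the graph is not strongly connected.

No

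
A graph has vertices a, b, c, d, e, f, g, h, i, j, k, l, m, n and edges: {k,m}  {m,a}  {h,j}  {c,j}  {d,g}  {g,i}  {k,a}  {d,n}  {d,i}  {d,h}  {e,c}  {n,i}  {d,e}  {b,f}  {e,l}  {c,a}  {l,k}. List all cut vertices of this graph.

d

Removing d increases the component count from 2 to 3, so d is a cut vertex.
By contrast removing j leaves 2 components; it is not a cut vertex. No other vertex is a cut vertex either.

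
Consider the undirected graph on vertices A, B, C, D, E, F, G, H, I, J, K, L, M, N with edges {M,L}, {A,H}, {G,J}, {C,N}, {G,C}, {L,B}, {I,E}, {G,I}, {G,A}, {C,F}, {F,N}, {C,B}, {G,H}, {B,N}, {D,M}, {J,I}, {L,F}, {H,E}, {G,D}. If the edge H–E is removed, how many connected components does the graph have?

H and E are still connected via H-G-I-E, so the component count stays at 2.

2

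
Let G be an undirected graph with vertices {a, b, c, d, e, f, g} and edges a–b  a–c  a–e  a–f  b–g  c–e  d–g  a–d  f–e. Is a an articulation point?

Yes

Deleting a raises the number of components from 1 to 2, so a is a cut vertex.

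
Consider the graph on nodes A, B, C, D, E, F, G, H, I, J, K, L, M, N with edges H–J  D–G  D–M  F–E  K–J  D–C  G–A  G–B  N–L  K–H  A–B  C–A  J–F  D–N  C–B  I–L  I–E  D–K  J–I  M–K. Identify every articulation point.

D

Removing D increases the component count from 1 to 2, so D is a cut vertex.
By contrast removing K leaves 1 component; it is not a cut vertex. No other vertex is a cut vertex either.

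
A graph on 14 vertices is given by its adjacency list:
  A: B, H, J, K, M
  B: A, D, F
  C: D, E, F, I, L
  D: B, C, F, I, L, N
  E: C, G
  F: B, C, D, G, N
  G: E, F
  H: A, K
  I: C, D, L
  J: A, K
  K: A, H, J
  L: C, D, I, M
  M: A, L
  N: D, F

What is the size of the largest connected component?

14

Starting from A we can reach A, B, C, D, E, F, G, H, I, J, K, L, M, N. That is one component of size 14.
The largest has 14 vertices.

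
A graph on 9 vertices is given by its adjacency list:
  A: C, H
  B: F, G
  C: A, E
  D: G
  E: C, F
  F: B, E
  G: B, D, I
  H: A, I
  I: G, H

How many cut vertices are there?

1

Removing G increases the component count from 1 to 2, so G is a cut vertex.
By contrast removing A leaves 1 component; it is not a cut vertex. No other vertex is a cut vertex either.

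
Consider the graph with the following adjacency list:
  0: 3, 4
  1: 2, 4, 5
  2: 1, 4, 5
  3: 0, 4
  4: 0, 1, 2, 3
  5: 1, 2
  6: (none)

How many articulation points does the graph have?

1

Removing 4 increases the component count from 2 to 3, so 4 is a cut vertex.
By contrast removing 3 leaves 2 components; it is not a cut vertex. No other vertex is a cut vertex either.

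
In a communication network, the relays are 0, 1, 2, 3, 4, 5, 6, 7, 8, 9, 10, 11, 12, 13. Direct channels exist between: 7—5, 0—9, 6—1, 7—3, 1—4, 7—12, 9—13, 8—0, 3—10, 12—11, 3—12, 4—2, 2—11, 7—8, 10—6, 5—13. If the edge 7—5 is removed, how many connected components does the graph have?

1

7 and 5 are still connected via 7-8-0-9-13-5, so the component count stays at 1.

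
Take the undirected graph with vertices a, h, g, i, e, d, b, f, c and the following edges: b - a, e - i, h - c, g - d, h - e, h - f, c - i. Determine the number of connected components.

Starting from a we can reach a, b. That is one component of size 2.
Starting from d we can reach d, g. That is one component of size 2.
Starting from c we can reach c, e, f, h, i. That is one component of size 5.
Total: 3 components.

3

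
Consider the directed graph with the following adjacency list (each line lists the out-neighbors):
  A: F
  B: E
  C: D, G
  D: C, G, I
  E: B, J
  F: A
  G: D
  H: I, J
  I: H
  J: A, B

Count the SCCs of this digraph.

4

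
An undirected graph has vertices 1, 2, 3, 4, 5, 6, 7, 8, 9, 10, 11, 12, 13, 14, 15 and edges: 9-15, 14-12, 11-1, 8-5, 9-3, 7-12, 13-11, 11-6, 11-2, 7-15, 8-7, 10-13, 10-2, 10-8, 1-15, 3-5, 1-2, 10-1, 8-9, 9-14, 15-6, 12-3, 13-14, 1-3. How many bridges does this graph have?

0

The edges on the cycle 10-13-11-2-10 are not bridges since each lies on that cycle.
Every edge lies on some cycle, so there are no bridges.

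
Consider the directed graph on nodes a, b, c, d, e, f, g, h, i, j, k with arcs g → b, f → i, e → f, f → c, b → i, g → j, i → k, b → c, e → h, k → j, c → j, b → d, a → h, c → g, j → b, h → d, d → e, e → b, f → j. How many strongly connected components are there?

2

{b, c, d, e, f, g, h, i, j, k} are all mutually reachable — one SCC of size 10.
{a} is an SCC by itself.
That gives 2 strongly connected components.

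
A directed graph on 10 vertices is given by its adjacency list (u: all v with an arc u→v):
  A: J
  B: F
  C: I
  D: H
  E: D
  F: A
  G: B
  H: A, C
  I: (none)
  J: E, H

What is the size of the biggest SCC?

{A, D, E, H, J} are all mutually reachable — one SCC of size 5.
{I} is an SCC by itself.
{B} is an SCC by itself.
{F} is an SCC by itself.
{G} is an SCC by itself.
(and 1 more singleton SCC)
The largest has 5 vertices.

5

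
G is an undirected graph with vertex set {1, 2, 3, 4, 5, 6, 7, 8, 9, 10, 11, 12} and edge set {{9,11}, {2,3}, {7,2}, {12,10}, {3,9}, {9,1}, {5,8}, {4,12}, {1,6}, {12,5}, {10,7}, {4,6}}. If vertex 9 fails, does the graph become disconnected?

Deleting 9 raises the number of components from 1 to 2, so 9 is a cut vertex.

Yes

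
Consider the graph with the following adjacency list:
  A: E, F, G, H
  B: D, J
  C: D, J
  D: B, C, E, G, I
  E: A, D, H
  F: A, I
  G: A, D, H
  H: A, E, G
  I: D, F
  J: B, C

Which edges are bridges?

none

The edges on the cycle D-B-J-C-D are not bridges since each lies on that cycle.
Every edge lies on some cycle, so there are no bridges.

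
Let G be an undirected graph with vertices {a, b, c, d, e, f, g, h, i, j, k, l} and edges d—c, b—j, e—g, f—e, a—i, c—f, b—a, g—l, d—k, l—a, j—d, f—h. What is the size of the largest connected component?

12

Starting from a we can reach a, b, c, d, e, f, g, h, i, j, k, l. That is one component of size 12.
The largest has 12 vertices.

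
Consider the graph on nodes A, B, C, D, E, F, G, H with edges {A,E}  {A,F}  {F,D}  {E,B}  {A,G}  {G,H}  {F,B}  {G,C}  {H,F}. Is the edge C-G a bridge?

Yes

Removing C-G leaves no path between C and G: the component count goes from 1 to 2. So it is a bridge.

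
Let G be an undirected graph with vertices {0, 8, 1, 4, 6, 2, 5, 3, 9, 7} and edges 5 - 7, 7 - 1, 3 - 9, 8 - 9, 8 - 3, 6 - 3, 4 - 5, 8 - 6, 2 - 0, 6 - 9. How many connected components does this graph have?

Starting from 0 we can reach 0, 2. That is one component of size 2.
Starting from 1 we can reach 1, 4, 5, 7. That is one component of size 4.
Starting from 3 we can reach 3, 6, 8, 9. That is one component of size 4.
Total: 3 components.

3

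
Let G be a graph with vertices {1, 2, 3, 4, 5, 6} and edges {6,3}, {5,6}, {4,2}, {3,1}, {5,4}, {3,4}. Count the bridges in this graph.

The edges on the cycle 5-6-3-4-5 are not bridges since each lies on that cycle.
But removing 4-2 disconnects 4 from 2; removing 3-1 disconnects 3 from 1 — these are bridges.
That makes 2 bridges.

2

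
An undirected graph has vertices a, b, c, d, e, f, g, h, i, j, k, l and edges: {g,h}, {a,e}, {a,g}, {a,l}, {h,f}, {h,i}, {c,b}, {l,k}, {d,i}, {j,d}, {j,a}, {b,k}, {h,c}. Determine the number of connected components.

Starting from a we can reach a, b, c, d, e, f, g, h, i, j, k, l. That is one component of size 12.
Total: 1 component.

1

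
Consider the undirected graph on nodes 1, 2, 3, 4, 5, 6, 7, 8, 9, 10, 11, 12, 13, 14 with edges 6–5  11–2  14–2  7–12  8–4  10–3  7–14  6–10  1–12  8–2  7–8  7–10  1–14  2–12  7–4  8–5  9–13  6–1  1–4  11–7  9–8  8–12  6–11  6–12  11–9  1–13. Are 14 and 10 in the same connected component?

Yes

From 14 we can reach 1, 2, 3, 4, 5, 6, 7, 8, 9, 10, 11, 12, 13, 14, which includes 10.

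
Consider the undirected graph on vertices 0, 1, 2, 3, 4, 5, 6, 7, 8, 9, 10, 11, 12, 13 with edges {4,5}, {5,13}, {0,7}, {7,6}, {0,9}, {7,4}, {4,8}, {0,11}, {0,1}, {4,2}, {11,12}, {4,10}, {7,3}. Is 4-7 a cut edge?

Yes

Removing 4-7 leaves no path between 4 and 7: the component count goes from 1 to 2. So it is a bridge.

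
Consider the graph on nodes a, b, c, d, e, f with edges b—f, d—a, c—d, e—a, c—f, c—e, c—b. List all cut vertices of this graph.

c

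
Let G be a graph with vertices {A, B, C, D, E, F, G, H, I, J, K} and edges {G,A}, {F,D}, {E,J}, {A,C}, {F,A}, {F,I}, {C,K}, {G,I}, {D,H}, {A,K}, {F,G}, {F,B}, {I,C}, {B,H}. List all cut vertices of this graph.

Removing F increases the component count from 2 to 3, so F is a cut vertex.
By contrast removing C leaves 2 components; it is not a cut vertex. No other vertex is a cut vertex either.

F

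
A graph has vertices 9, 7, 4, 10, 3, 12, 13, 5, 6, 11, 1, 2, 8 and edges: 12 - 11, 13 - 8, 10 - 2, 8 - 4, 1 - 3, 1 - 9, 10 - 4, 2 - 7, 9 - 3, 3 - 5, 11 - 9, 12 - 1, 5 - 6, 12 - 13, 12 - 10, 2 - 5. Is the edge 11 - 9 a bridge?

No

After removing 11 - 9, the path 11-12-1-9 still connects them, so the edge is not a bridge.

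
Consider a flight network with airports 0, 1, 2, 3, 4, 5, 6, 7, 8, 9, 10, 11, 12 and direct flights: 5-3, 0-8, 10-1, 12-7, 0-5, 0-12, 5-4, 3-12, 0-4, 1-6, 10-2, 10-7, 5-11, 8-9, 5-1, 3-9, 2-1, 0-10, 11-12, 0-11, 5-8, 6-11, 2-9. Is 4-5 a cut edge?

No

After removing 4-5, the path 4-0-5 still connects them, so the edge is not a bridge.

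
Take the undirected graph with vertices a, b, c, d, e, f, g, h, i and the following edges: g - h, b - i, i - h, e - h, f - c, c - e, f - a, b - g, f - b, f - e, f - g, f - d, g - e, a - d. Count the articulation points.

1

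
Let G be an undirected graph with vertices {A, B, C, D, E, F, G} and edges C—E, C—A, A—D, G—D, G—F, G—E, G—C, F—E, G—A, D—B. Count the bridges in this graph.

1

The edges on the cycle G-F-E-G are not bridges since each lies on that cycle.
But removing B—D disconnects B from D — this is a bridge.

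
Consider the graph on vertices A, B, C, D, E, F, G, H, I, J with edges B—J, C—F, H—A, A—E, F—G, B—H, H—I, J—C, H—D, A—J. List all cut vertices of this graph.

A, C, F, H, J

Removing A increases the component count from 1 to 2, so A is a cut vertex.
Removing C increases the component count from 1 to 2, so C is a cut vertex.
Removing F increases the component count from 1 to 2, so F is a cut vertex.
Likewise H, J are cut vertices.
By contrast removing E leaves 1 component; it is not a cut vertex. No other vertex is a cut vertex either.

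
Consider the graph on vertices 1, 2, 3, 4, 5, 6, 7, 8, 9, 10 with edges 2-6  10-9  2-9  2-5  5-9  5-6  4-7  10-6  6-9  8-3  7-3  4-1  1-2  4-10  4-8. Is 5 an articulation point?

No

Deleting 5 leaves 1 component (was 1) (its neighbors 2, 6, 9 remain connected to each other), so 5 is not a cut vertex.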